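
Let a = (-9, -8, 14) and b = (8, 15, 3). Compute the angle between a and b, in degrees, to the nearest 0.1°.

a · b = (-9)·8 + (-8)·15 + 14·3 = -72 - 120 + 42 = -150
|a|² = 81 + 64 + 196 = 341,  |a| = √341 ≈ 18.466185
|b|² = 64 + 225 + 9 = 298,  |b| = √298 ≈ 17.262677
cos θ = -150 / (18.466185 · 17.262677) ≈ -0.47055
θ = arccos(-0.47055) ≈ 118.1°

118.1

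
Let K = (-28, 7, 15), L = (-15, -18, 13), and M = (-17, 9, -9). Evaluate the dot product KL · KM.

KL = L − K = (13, -25, -2)
KM = M − K = (11, 2, -24)
KL · KM = 13·11 + (-25)·2 + (-2)·(-24) = 143 - 50 + 48 = 141

141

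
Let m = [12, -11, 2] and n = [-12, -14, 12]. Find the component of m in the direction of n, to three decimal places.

1.545

m · n = 12·(-12) + (-11)·(-14) + 2·12 = -144 + 154 + 24 = 34
|n| = √(144 + 196 + 144) = √484 ≈ 22.0000
comp_n m = 34 / √484 ≈ 1.545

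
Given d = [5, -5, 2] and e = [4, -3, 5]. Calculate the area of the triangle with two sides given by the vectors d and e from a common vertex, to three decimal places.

i: (-5)·5 - 2·(-3) = -25 - (-6) = -19
j: 2·4 - 5·5 = 8 - 25 = -17
k: 5·(-3) - (-5)·4 = -15 - (-20) = 5
d × e = (-19, -17, 5)
|d × e| = √((-19)² + (-17)² + 5²) = √675 ≈ 25.9808
area = ½ · 25.9808 ≈ 12.990

12.990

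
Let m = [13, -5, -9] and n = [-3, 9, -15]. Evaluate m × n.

(156, 222, 102)

i: (-5)·(-15) - (-9)·9 = 75 - (-81) = 156
j: (-9)·(-3) - 13·(-15) = 27 - (-195) = 222
k: 13·9 - (-5)·(-3) = 117 - 15 = 102
m × n = (156, 222, 102)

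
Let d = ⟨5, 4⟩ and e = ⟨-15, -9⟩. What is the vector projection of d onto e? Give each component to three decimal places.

d · e = 5·(-15) + 4·(-9) = -75 - 36 = -111
|e|² = 225 + 81 = 306
proj_e d = (-111/306) · (-15, -9) ≈ (5.441, 3.265)

(5.441, 3.265)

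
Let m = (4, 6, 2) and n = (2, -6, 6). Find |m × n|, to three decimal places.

63.246

i: 6·6 - 2·(-6) = 36 - (-12) = 48
j: 2·2 - 4·6 = 4 - 24 = -20
k: 4·(-6) - 6·2 = -24 - 12 = -36
m × n = (48, -20, -36)
|m × n| = √(48² + (-20)² + (-36)²) = √4000 ≈ 63.2456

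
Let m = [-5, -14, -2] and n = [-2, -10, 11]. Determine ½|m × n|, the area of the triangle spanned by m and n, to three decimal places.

92.522

i: (-14)·11 - (-2)·(-10) = -154 - 20 = -174
j: (-2)·(-2) - (-5)·11 = 4 - (-55) = 59
k: (-5)·(-10) - (-14)·(-2) = 50 - 28 = 22
m × n = (-174, 59, 22)
|m × n| = √((-174)² + 59² + 22²) = √34241 ≈ 185.0432
area = ½ · 185.0432 ≈ 92.522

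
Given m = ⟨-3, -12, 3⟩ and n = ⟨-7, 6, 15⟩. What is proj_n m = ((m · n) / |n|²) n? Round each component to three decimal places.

m · n = (-3)·(-7) + (-12)·6 + 3·15 = 21 - 72 + 45 = -6
|n|² = 49 + 36 + 225 = 310
proj_n m = (-6/310) · (-7, 6, 15) ≈ (0.135, -0.116, -0.290)

(0.135, -0.116, -0.290)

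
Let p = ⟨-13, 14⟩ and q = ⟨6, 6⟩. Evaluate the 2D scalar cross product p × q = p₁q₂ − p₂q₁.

(-13)·6 - 14·6 = -78 - 84 = -162

-162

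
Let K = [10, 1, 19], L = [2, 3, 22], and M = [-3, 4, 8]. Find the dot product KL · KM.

KL = L − K = (-8, 2, 3)
KM = M − K = (-13, 3, -11)
KL · KM = (-8)·(-13) + 2·3 + 3·(-11) = 104 + 6 - 33 = 77

77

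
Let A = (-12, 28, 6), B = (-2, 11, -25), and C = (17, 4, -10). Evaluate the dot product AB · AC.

1194

AB = B − A = (10, -17, -31)
AC = C − A = (29, -24, -16)
AB · AC = 10·29 + (-17)·(-24) + (-31)·(-16) = 290 + 408 + 496 = 1194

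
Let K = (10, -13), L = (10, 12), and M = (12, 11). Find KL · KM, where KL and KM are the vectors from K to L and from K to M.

KL = L − K = (0, 25)
KM = M − K = (2, 24)
KL · KM = 0·2 + 25·24 = 0 + 600 = 600

600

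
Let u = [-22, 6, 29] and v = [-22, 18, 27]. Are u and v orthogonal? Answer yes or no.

no

u · v = (-22)·(-22) + 6·18 + 29·27 = 484 + 108 + 783 = 1375
Nonzero, so the vectors are not orthogonal.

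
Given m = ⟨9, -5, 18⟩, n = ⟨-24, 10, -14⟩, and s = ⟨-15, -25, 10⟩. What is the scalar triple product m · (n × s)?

n × s:
i: 10·10 - (-14)·(-25) = 100 - 350 = -250
j: (-14)·(-15) - (-24)·10 = 210 - (-240) = 450
k: (-24)·(-25) - 10·(-15) = 600 - (-150) = 750
n × s = (-250, 450, 750)
m · (n × s) = 9·(-250) + (-5)·450 + 18·750 = -2250 - 2250 + 13500 = 9000

9000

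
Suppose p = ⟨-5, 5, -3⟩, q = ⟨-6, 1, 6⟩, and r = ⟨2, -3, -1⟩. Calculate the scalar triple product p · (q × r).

-103

q × r:
i: 1·(-1) - 6·(-3) = -1 - (-18) = 17
j: 6·2 - (-6)·(-1) = 12 - 6 = 6
k: (-6)·(-3) - 1·2 = 18 - 2 = 16
q × r = (17, 6, 16)
p · (q × r) = (-5)·17 + 5·6 + (-3)·16 = -85 + 30 - 48 = -103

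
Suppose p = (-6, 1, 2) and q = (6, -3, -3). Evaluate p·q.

p · q = (-6)·6 + 1·(-3) + 2·(-3) = -36 - 3 - 6 = -45

-45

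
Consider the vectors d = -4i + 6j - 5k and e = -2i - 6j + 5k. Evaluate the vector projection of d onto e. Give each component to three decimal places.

d · e = (-4)·(-2) + 6·(-6) + (-5)·5 = 8 - 36 - 25 = -53
|e|² = 4 + 36 + 25 = 65
proj_e d = (-53/65) · (-2, -6, 5) ≈ (1.631, 4.892, -4.077)

(1.631, 4.892, -4.077)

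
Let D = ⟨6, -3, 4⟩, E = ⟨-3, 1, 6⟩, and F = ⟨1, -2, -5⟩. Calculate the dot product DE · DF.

31

DE = E − D = (-9, 4, 2)
DF = F − D = (-5, 1, -9)
DE · DF = (-9)·(-5) + 4·1 + 2·(-9) = 45 + 4 - 18 = 31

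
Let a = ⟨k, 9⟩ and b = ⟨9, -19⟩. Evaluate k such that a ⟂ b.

a · b = k·9 + 9·(-19) = -171 + 9k
Set equal to 0: 9k = 171, so k = 19.

19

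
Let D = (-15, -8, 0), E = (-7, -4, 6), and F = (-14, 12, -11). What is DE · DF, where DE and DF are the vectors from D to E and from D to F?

DE = E − D = (8, 4, 6)
DF = F − D = (1, 20, -11)
DE · DF = 8·1 + 4·20 + 6·(-11) = 8 + 80 - 66 = 22

22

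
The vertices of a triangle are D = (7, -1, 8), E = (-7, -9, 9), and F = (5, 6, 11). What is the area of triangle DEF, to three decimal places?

62.364

DE = (-14, -8, 1),  DF = (-2, 7, 3)
i: (-8)·3 - 1·7 = -24 - 7 = -31
j: 1·(-2) - (-14)·3 = -2 - (-42) = 40
k: (-14)·7 - (-8)·(-2) = -98 - 16 = -114
DE × DF = (-31, 40, -114)
|DE × DF| = √15557 ≈ 124.7277
area = ½ · 124.7277 ≈ 62.364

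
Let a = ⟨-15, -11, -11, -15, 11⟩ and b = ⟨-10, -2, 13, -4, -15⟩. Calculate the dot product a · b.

-76

a · b = (-15)·(-10) + (-11)·(-2) + (-11)·13 + (-15)·(-4) + 11·(-15) = 150 + 22 - 143 + 60 - 165 = -76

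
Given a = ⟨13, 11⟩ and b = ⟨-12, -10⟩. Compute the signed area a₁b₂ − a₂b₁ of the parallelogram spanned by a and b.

2

13·(-10) - 11·(-12) = -130 - (-132) = 2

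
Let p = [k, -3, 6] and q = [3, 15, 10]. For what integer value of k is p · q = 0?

-5

p · q = k·3 + (-3)·15 + 6·10 = 15 + 3k
Set equal to 0: 3k = -15, so k = -5.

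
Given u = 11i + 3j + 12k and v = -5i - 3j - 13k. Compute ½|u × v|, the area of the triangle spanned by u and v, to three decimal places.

42.491

i: 3·(-13) - 12·(-3) = -39 - (-36) = -3
j: 12·(-5) - 11·(-13) = -60 - (-143) = 83
k: 11·(-3) - 3·(-5) = -33 - (-15) = -18
u × v = (-3, 83, -18)
|u × v| = √((-3)² + 83² + (-18)²) = √7222 ≈ 84.9824
area = ½ · 84.9824 ≈ 42.491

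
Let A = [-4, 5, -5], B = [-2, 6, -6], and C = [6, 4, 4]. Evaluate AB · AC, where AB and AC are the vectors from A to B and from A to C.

10

AB = B − A = (2, 1, -1)
AC = C − A = (10, -1, 9)
AB · AC = 2·10 + 1·(-1) + (-1)·9 = 20 - 1 - 9 = 10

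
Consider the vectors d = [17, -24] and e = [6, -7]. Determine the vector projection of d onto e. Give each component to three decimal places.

d · e = 17·6 + (-24)·(-7) = 102 + 168 = 270
|e|² = 36 + 49 = 85
proj_e d = (270/85) · (6, -7) ≈ (19.059, -22.235)

(19.059, -22.235)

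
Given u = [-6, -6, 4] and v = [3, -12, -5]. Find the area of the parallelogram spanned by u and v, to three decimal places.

i: (-6)·(-5) - 4·(-12) = 30 - (-48) = 78
j: 4·3 - (-6)·(-5) = 12 - 30 = -18
k: (-6)·(-12) - (-6)·3 = 72 - (-18) = 90
u × v = (78, -18, 90)
|u × v| = √(78² + (-18)² + 90²) = √14508 ≈ 120.4492

120.449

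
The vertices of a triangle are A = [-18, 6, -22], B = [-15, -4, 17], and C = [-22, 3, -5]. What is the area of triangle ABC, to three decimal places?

109.612

AB = (3, -10, 39),  AC = (-4, -3, 17)
i: (-10)·17 - 39·(-3) = -170 - (-117) = -53
j: 39·(-4) - 3·17 = -156 - 51 = -207
k: 3·(-3) - (-10)·(-4) = -9 - 40 = -49
AB × AC = (-53, -207, -49)
|AB × AC| = √48059 ≈ 219.2236
area = ½ · 219.2236 ≈ 109.612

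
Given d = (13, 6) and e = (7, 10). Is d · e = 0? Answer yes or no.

no

d · e = 13·7 + 6·10 = 91 + 60 = 151
Nonzero, so the vectors are not orthogonal.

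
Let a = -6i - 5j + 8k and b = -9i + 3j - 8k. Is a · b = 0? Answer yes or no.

no

a · b = (-6)·(-9) + (-5)·3 + 8·(-8) = 54 - 15 - 64 = -25
Nonzero, so the vectors are not orthogonal.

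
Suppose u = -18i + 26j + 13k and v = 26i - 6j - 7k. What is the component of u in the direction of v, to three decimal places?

-25.919

u · v = (-18)·26 + 26·(-6) + 13·(-7) = -468 - 156 - 91 = -715
|v| = √(676 + 36 + 49) = √761 ≈ 27.5862
comp_v u = -715 / √761 ≈ -25.919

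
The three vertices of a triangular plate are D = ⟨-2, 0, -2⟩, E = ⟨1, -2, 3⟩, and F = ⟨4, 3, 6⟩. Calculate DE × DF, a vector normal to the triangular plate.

(-31, 6, 21)

DE = (3, -2, 5)
DF = (6, 3, 8)
i: (-2)·8 - 5·3 = -16 - 15 = -31
j: 5·6 - 3·8 = 30 - 24 = 6
k: 3·3 - (-2)·6 = 9 - (-12) = 21
DE × DF = (-31, 6, 21)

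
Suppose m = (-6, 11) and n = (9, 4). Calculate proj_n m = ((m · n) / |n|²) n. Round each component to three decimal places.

(-0.928, -0.412)

m · n = (-6)·9 + 11·4 = -54 + 44 = -10
|n|² = 81 + 16 = 97
proj_n m = (-10/97) · (9, 4) ≈ (-0.928, -0.412)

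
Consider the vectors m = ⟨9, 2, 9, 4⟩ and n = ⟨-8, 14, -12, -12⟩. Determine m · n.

m · n = 9·(-8) + 2·14 + 9·(-12) + 4·(-12) = -72 + 28 - 108 - 48 = -200

-200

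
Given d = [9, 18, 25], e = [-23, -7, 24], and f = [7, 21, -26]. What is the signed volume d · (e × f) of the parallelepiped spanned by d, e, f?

-21488

e × f:
i: (-7)·(-26) - 24·21 = 182 - 504 = -322
j: 24·7 - (-23)·(-26) = 168 - 598 = -430
k: (-23)·21 - (-7)·7 = -483 - (-49) = -434
e × f = (-322, -430, -434)
d · (e × f) = 9·(-322) + 18·(-430) + 25·(-434) = -2898 - 7740 - 10850 = -21488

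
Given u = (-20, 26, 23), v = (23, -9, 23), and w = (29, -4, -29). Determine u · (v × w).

v × w:
i: (-9)·(-29) - 23·(-4) = 261 - (-92) = 353
j: 23·29 - 23·(-29) = 667 - (-667) = 1334
k: 23·(-4) - (-9)·29 = -92 - (-261) = 169
v × w = (353, 1334, 169)
u · (v × w) = (-20)·353 + 26·1334 + 23·169 = -7060 + 34684 + 3887 = 31511

31511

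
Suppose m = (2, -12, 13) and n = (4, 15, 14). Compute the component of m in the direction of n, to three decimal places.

m · n = 2·4 + (-12)·15 + 13·14 = 8 - 180 + 182 = 10
|n| = √(16 + 225 + 196) = √437 ≈ 20.9045
comp_n m = 10 / √437 ≈ 0.478

0.478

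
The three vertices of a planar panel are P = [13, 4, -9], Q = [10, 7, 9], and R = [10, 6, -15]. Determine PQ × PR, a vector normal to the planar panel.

PQ = (-3, 3, 18)
PR = (-3, 2, -6)
i: 3·(-6) - 18·2 = -18 - 36 = -54
j: 18·(-3) - (-3)·(-6) = -54 - 18 = -72
k: (-3)·2 - 3·(-3) = -6 - (-9) = 3
PQ × PR = (-54, -72, 3)

(-54, -72, 3)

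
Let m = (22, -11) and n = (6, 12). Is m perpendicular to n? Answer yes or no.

yes

m · n = 22·6 + (-11)·12 = 132 - 132 = 0
Zero, so the vectors are orthogonal.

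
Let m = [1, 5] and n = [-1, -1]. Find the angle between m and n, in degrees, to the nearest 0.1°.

m · n = 1·(-1) + 5·(-1) = -1 - 5 = -6
|m|² = 1 + 25 = 26,  |m| = √26 ≈ 5.099020
|n|² = 1 + 1 = 2,  |n| = √2 ≈ 1.414214
cos θ = -6 / (5.099020 · 1.414214) ≈ -0.83205
θ = arccos(-0.83205) ≈ 146.3°

146.3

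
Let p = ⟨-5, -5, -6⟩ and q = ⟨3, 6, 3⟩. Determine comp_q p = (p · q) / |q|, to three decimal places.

-8.573

p · q = (-5)·3 + (-5)·6 + (-6)·3 = -15 - 30 - 18 = -63
|q| = √(9 + 36 + 9) = √54 ≈ 7.3485
comp_q p = -63 / √54 ≈ -8.573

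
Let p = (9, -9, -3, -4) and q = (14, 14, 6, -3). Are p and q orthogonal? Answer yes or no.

p · q = 9·14 + (-9)·14 + (-3)·6 + (-4)·(-3) = 126 - 126 - 18 + 12 = -6
Nonzero, so the vectors are not orthogonal.

no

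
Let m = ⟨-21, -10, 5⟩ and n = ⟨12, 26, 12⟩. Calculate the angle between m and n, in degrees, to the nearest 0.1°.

m · n = (-21)·12 + (-10)·26 + 5·12 = -252 - 260 + 60 = -452
|m|² = 441 + 100 + 25 = 566,  |m| = √566 ≈ 23.790755
|n|² = 144 + 676 + 144 = 964,  |n| = √964 ≈ 31.048349
cos θ = -452 / (23.790755 · 31.048349) ≈ -0.61192
θ = arccos(-0.61192) ≈ 127.7°

127.7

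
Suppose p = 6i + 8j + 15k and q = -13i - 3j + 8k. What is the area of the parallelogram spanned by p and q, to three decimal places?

279.868

i: 8·8 - 15·(-3) = 64 - (-45) = 109
j: 15·(-13) - 6·8 = -195 - 48 = -243
k: 6·(-3) - 8·(-13) = -18 - (-104) = 86
p × q = (109, -243, 86)
|p × q| = √(109² + (-243)² + 86²) = √78326 ≈ 279.8678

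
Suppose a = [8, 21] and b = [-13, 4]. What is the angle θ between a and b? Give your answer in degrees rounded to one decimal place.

a · b = 8·(-13) + 21·4 = -104 + 84 = -20
|a|² = 64 + 441 = 505,  |a| = √505 ≈ 22.472205
|b|² = 169 + 16 = 185,  |b| = √185 ≈ 13.601471
cos θ = -20 / (22.472205 · 13.601471) ≈ -0.06543
θ = arccos(-0.06543) ≈ 93.8°

93.8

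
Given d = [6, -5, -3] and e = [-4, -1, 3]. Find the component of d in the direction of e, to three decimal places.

-5.491

d · e = 6·(-4) + (-5)·(-1) + (-3)·3 = -24 + 5 - 9 = -28
|e| = √(16 + 1 + 9) = √26 ≈ 5.0990
comp_e d = -28 / √26 ≈ -5.491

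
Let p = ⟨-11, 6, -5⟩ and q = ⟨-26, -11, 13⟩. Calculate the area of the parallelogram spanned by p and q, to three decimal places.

389.599

i: 6·13 - (-5)·(-11) = 78 - 55 = 23
j: (-5)·(-26) - (-11)·13 = 130 - (-143) = 273
k: (-11)·(-11) - 6·(-26) = 121 - (-156) = 277
p × q = (23, 273, 277)
|p × q| = √(23² + 273² + 277²) = √151787 ≈ 389.5985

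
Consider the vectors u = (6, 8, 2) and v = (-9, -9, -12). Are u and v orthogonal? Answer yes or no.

no

u · v = 6·(-9) + 8·(-9) + 2·(-12) = -54 - 72 - 24 = -150
Nonzero, so the vectors are not orthogonal.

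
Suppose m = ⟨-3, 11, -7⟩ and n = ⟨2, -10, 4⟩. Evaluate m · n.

-144

m · n = (-3)·2 + 11·(-10) + (-7)·4 = -6 - 110 - 28 = -144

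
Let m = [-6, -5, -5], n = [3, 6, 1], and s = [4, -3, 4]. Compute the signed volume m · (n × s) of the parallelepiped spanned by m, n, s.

43

n × s:
i: 6·4 - 1·(-3) = 24 - (-3) = 27
j: 1·4 - 3·4 = 4 - 12 = -8
k: 3·(-3) - 6·4 = -9 - 24 = -33
n × s = (27, -8, -33)
m · (n × s) = (-6)·27 + (-5)·(-8) + (-5)·(-33) = -162 + 40 + 165 = 43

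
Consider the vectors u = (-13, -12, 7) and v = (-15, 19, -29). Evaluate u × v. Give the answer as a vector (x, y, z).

i: (-12)·(-29) - 7·19 = 348 - 133 = 215
j: 7·(-15) - (-13)·(-29) = -105 - 377 = -482
k: (-13)·19 - (-12)·(-15) = -247 - 180 = -427
u × v = (215, -482, -427)

(215, -482, -427)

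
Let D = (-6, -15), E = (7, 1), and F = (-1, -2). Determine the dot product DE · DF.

DE = E − D = (13, 16)
DF = F − D = (5, 13)
DE · DF = 13·5 + 16·13 = 65 + 208 = 273

273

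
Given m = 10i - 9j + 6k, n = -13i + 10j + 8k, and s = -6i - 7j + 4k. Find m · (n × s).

n × s:
i: 10·4 - 8·(-7) = 40 - (-56) = 96
j: 8·(-6) - (-13)·4 = -48 - (-52) = 4
k: (-13)·(-7) - 10·(-6) = 91 - (-60) = 151
n × s = (96, 4, 151)
m · (n × s) = 10·96 + (-9)·4 + 6·151 = 960 - 36 + 906 = 1830

1830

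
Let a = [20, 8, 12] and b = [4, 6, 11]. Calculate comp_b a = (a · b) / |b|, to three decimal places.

a · b = 20·4 + 8·6 + 12·11 = 80 + 48 + 132 = 260
|b| = √(16 + 36 + 121) = √173 ≈ 13.1529
comp_b a = 260 / √173 ≈ 19.767

19.767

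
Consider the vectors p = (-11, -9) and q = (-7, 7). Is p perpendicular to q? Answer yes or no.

no

p · q = (-11)·(-7) + (-9)·7 = 77 - 63 = 14
Nonzero, so the vectors are not orthogonal.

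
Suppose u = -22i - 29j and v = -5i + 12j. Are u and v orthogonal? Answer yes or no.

u · v = (-22)·(-5) + (-29)·12 = 110 - 348 = -238
Nonzero, so the vectors are not orthogonal.

no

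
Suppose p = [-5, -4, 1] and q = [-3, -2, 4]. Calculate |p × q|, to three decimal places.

22.113

i: (-4)·4 - 1·(-2) = -16 - (-2) = -14
j: 1·(-3) - (-5)·4 = -3 - (-20) = 17
k: (-5)·(-2) - (-4)·(-3) = 10 - 12 = -2
p × q = (-14, 17, -2)
|p × q| = √((-14)² + 17² + (-2)²) = √489 ≈ 22.1133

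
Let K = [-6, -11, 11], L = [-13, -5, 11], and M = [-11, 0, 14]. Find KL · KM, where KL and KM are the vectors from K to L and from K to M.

101

KL = L − K = (-7, 6, 0)
KM = M − K = (-5, 11, 3)
KL · KM = (-7)·(-5) + 6·11 + 0·3 = 35 + 66 + 0 = 101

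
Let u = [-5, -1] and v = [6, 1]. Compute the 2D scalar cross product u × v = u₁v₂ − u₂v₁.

1

(-5)·1 - (-1)·6 = -5 - (-6) = 1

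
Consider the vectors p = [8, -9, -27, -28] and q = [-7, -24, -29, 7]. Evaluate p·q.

747

p · q = 8·(-7) + (-9)·(-24) + (-27)·(-29) + (-28)·7 = -56 + 216 + 783 - 196 = 747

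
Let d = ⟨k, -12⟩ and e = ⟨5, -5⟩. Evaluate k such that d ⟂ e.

-12

d · e = k·5 + (-12)·(-5) = 60 + 5k
Set equal to 0: 5k = -60, so k = -12.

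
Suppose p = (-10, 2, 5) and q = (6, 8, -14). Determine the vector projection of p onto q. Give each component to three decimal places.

(-2.311, -3.081, 5.392)

p · q = (-10)·6 + 2·8 + 5·(-14) = -60 + 16 - 70 = -114
|q|² = 36 + 64 + 196 = 296
proj_q p = (-114/296) · (6, 8, -14) ≈ (-2.311, -3.081, 5.392)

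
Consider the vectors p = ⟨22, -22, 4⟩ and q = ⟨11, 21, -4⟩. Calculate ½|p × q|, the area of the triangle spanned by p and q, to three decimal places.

i: (-22)·(-4) - 4·21 = 88 - 84 = 4
j: 4·11 - 22·(-4) = 44 - (-88) = 132
k: 22·21 - (-22)·11 = 462 - (-242) = 704
p × q = (4, 132, 704)
|p × q| = √(4² + 132² + 704²) = √513056 ≈ 716.2793
area = ½ · 716.2793 ≈ 358.140

358.140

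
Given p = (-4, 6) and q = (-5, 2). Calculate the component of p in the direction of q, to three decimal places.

p · q = (-4)·(-5) + 6·2 = 20 + 12 = 32
|q| = √(25 + 4) = √29 ≈ 5.3852
comp_q p = 32 / √29 ≈ 5.942

5.942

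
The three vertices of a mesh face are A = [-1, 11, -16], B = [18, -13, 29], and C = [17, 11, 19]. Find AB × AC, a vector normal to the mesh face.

AB = (19, -24, 45)
AC = (18, 0, 35)
i: (-24)·35 - 45·0 = -840 - 0 = -840
j: 45·18 - 19·35 = 810 - 665 = 145
k: 19·0 - (-24)·18 = 0 - (-432) = 432
AB × AC = (-840, 145, 432)

(-840, 145, 432)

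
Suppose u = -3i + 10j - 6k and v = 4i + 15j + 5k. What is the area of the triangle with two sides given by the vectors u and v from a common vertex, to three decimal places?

82.015

i: 10·5 - (-6)·15 = 50 - (-90) = 140
j: (-6)·4 - (-3)·5 = -24 - (-15) = -9
k: (-3)·15 - 10·4 = -45 - 40 = -85
u × v = (140, -9, -85)
|u × v| = √(140² + (-9)² + (-85)²) = √26906 ≈ 164.0305
area = ½ · 164.0305 ≈ 82.015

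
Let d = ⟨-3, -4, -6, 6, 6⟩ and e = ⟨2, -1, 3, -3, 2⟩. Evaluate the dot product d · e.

-26

d · e = (-3)·2 + (-4)·(-1) + (-6)·3 + 6·(-3) + 6·2 = -6 + 4 - 18 - 18 + 12 = -26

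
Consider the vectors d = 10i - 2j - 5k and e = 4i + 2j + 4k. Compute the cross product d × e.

i: (-2)·4 - (-5)·2 = -8 - (-10) = 2
j: (-5)·4 - 10·4 = -20 - 40 = -60
k: 10·2 - (-2)·4 = 20 - (-8) = 28
d × e = (2, -60, 28)

(2, -60, 28)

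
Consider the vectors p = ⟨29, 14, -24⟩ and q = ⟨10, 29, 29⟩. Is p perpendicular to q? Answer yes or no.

p · q = 29·10 + 14·29 + (-24)·29 = 290 + 406 - 696 = 0
Zero, so the vectors are orthogonal.

yes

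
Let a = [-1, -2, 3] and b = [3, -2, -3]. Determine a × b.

(12, 6, 8)

i: (-2)·(-3) - 3·(-2) = 6 - (-6) = 12
j: 3·3 - (-1)·(-3) = 9 - 3 = 6
k: (-1)·(-2) - (-2)·3 = 2 - (-6) = 8
a × b = (12, 6, 8)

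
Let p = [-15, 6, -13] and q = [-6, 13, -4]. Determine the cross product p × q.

i: 6·(-4) - (-13)·13 = -24 - (-169) = 145
j: (-13)·(-6) - (-15)·(-4) = 78 - 60 = 18
k: (-15)·13 - 6·(-6) = -195 - (-36) = -159
p × q = (145, 18, -159)

(145, 18, -159)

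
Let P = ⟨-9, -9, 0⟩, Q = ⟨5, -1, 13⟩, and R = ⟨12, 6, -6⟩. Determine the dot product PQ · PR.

PQ = Q − P = (14, 8, 13)
PR = R − P = (21, 15, -6)
PQ · PR = 14·21 + 8·15 + 13·(-6) = 294 + 120 - 78 = 336

336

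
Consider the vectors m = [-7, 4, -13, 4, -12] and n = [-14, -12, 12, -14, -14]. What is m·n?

6

m · n = (-7)·(-14) + 4·(-12) + (-13)·12 + 4·(-14) + (-12)·(-14) = 98 - 48 - 156 - 56 + 168 = 6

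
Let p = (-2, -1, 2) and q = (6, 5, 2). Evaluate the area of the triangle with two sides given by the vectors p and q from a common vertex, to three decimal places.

10.198

i: (-1)·2 - 2·5 = -2 - 10 = -12
j: 2·6 - (-2)·2 = 12 - (-4) = 16
k: (-2)·5 - (-1)·6 = -10 - (-6) = -4
p × q = (-12, 16, -4)
|p × q| = √((-12)² + 16² + (-4)²) = √416 ≈ 20.3961
area = ½ · 20.3961 ≈ 10.198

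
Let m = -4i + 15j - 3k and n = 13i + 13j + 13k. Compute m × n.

i: 15·13 - (-3)·13 = 195 - (-39) = 234
j: (-3)·13 - (-4)·13 = -39 - (-52) = 13
k: (-4)·13 - 15·13 = -52 - 195 = -247
m × n = (234, 13, -247)

(234, 13, -247)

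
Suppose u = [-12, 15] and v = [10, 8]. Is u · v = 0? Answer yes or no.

yes

u · v = (-12)·10 + 15·8 = -120 + 120 = 0
Zero, so the vectors are orthogonal.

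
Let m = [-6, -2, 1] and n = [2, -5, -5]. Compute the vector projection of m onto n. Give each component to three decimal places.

(-0.259, 0.648, 0.648)

m · n = (-6)·2 + (-2)·(-5) + 1·(-5) = -12 + 10 - 5 = -7
|n|² = 4 + 25 + 25 = 54
proj_n m = (-7/54) · (2, -5, -5) ≈ (-0.259, 0.648, 0.648)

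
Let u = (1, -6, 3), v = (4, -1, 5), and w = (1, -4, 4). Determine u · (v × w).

37

v × w:
i: (-1)·4 - 5·(-4) = -4 - (-20) = 16
j: 5·1 - 4·4 = 5 - 16 = -11
k: 4·(-4) - (-1)·1 = -16 - (-1) = -15
v × w = (16, -11, -15)
u · (v × w) = 1·16 + (-6)·(-11) + 3·(-15) = 16 + 66 - 45 = 37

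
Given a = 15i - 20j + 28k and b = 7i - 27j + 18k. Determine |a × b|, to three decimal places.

i: (-20)·18 - 28·(-27) = -360 - (-756) = 396
j: 28·7 - 15·18 = 196 - 270 = -74
k: 15·(-27) - (-20)·7 = -405 - (-140) = -265
a × b = (396, -74, -265)
|a × b| = √(396² + (-74)² + (-265)²) = √232517 ≈ 482.2002

482.200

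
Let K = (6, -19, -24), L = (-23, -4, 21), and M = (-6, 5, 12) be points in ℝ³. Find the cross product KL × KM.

KL = (-29, 15, 45)
KM = (-12, 24, 36)
i: 15·36 - 45·24 = 540 - 1080 = -540
j: 45·(-12) - (-29)·36 = -540 - (-1044) = 504
k: (-29)·24 - 15·(-12) = -696 - (-180) = -516
KL × KM = (-540, 504, -516)

(-540, 504, -516)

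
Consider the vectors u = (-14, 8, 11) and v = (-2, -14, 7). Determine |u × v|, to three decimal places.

i: 8·7 - 11·(-14) = 56 - (-154) = 210
j: 11·(-2) - (-14)·7 = -22 - (-98) = 76
k: (-14)·(-14) - 8·(-2) = 196 - (-16) = 212
u × v = (210, 76, 212)
|u × v| = √(210² + 76² + 212²) = √94820 ≈ 307.9286

307.929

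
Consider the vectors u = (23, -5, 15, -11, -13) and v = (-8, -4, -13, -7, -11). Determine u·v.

u · v = 23·(-8) + (-5)·(-4) + 15·(-13) + (-11)·(-7) + (-13)·(-11) = -184 + 20 - 195 + 77 + 143 = -139

-139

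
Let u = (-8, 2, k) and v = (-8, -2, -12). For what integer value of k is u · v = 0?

u · v = (-8)·(-8) + 2·(-2) + k·(-12) = 60 - 12k
Set equal to 0: -12k = -60, so k = 5.

5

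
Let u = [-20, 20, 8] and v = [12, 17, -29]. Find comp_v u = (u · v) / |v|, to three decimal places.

-3.698

u · v = (-20)·12 + 20·17 + 8·(-29) = -240 + 340 - 232 = -132
|v| = √(144 + 289 + 841) = √1274 ≈ 35.6931
comp_v u = -132 / √1274 ≈ -3.698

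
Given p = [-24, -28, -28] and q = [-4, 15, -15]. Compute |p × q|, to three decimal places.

i: (-28)·(-15) - (-28)·15 = 420 - (-420) = 840
j: (-28)·(-4) - (-24)·(-15) = 112 - 360 = -248
k: (-24)·15 - (-28)·(-4) = -360 - 112 = -472
p × q = (840, -248, -472)
|p × q| = √(840² + (-248)² + (-472)²) = √989888 ≈ 994.9312

994.931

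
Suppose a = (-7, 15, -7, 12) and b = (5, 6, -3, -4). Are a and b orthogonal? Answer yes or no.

no

a · b = (-7)·5 + 15·6 + (-7)·(-3) + 12·(-4) = -35 + 90 + 21 - 48 = 28
Nonzero, so the vectors are not orthogonal.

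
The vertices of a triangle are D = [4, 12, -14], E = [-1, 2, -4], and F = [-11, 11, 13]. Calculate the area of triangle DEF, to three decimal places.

DE = (-5, -10, 10),  DF = (-15, -1, 27)
i: (-10)·27 - 10·(-1) = -270 - (-10) = -260
j: 10·(-15) - (-5)·27 = -150 - (-135) = -15
k: (-5)·(-1) - (-10)·(-15) = 5 - 150 = -145
DE × DF = (-260, -15, -145)
|DE × DF| = √88850 ≈ 298.0772
area = ½ · 298.0772 ≈ 149.039

149.039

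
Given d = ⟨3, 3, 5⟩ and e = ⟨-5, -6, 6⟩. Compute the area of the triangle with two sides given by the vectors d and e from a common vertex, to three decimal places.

i: 3·6 - 5·(-6) = 18 - (-30) = 48
j: 5·(-5) - 3·6 = -25 - 18 = -43
k: 3·(-6) - 3·(-5) = -18 - (-15) = -3
d × e = (48, -43, -3)
|d × e| = √(48² + (-43)² + (-3)²) = √4162 ≈ 64.5136
area = ½ · 64.5136 ≈ 32.257

32.257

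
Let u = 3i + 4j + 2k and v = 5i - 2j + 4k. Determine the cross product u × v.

i: 4·4 - 2·(-2) = 16 - (-4) = 20
j: 2·5 - 3·4 = 10 - 12 = -2
k: 3·(-2) - 4·5 = -6 - 20 = -26
u × v = (20, -2, -26)

(20, -2, -26)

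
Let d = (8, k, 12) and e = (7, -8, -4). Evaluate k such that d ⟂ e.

d · e = 8·7 + k·(-8) + 12·(-4) = 8 - 8k
Set equal to 0: -8k = -8, so k = 1.

1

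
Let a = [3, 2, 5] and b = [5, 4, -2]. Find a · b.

13

a · b = 3·5 + 2·4 + 5·(-2) = 15 + 8 - 10 = 13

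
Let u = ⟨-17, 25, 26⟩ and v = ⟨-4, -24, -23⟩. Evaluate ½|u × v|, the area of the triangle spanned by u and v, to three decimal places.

355.489

i: 25·(-23) - 26·(-24) = -575 - (-624) = 49
j: 26·(-4) - (-17)·(-23) = -104 - 391 = -495
k: (-17)·(-24) - 25·(-4) = 408 - (-100) = 508
u × v = (49, -495, 508)
|u × v| = √(49² + (-495)² + 508²) = √505490 ≈ 710.9782
area = ½ · 710.9782 ≈ 355.489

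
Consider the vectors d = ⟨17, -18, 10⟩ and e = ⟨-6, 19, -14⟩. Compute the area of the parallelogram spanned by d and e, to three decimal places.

i: (-18)·(-14) - 10·19 = 252 - 190 = 62
j: 10·(-6) - 17·(-14) = -60 - (-238) = 178
k: 17·19 - (-18)·(-6) = 323 - 108 = 215
d × e = (62, 178, 215)
|d × e| = √(62² + 178² + 215²) = √81753 ≈ 285.9248

285.925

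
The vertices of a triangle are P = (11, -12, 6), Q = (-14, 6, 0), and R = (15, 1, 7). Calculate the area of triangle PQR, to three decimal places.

204.222

PQ = (-25, 18, -6),  PR = (4, 13, 1)
i: 18·1 - (-6)·13 = 18 - (-78) = 96
j: (-6)·4 - (-25)·1 = -24 - (-25) = 1
k: (-25)·13 - 18·4 = -325 - 72 = -397
PQ × PR = (96, 1, -397)
|PQ × PR| = √166826 ≈ 408.4434
area = ½ · 408.4434 ≈ 204.222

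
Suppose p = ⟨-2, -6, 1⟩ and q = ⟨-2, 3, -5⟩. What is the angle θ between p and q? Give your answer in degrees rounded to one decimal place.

p · q = (-2)·(-2) + (-6)·3 + 1·(-5) = 4 - 18 - 5 = -19
|p|² = 4 + 36 + 1 = 41,  |p| = √41 ≈ 6.403124
|q|² = 4 + 9 + 25 = 38,  |q| = √38 ≈ 6.164414
cos θ = -19 / (6.403124 · 6.164414) ≈ -0.48136
θ = arccos(-0.48136) ≈ 118.8°

118.8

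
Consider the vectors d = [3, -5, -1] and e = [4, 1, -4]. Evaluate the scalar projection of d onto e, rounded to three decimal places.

d · e = 3·4 + (-5)·1 + (-1)·(-4) = 12 - 5 + 4 = 11
|e| = √(16 + 1 + 16) = √33 ≈ 5.7446
comp_e d = 11 / √33 ≈ 1.915

1.915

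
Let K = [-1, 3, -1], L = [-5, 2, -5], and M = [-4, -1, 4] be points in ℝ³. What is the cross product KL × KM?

KL = (-4, -1, -4)
KM = (-3, -4, 5)
i: (-1)·5 - (-4)·(-4) = -5 - 16 = -21
j: (-4)·(-3) - (-4)·5 = 12 - (-20) = 32
k: (-4)·(-4) - (-1)·(-3) = 16 - 3 = 13
KL × KM = (-21, 32, 13)

(-21, 32, 13)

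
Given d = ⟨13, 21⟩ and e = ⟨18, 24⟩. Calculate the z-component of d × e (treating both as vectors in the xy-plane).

13·24 - 21·18 = 312 - 378 = -66

-66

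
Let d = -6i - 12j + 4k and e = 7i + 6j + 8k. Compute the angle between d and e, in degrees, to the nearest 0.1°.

d · e = (-6)·7 + (-12)·6 + 4·8 = -42 - 72 + 32 = -82
|d|² = 36 + 144 + 16 = 196,  |d| = √196 ≈ 14.000000
|e|² = 49 + 36 + 64 = 149,  |e| = √149 ≈ 12.206556
cos θ = -82 / (14.000000 · 12.206556) ≈ -0.47984
θ = arccos(-0.47984) ≈ 118.7°

118.7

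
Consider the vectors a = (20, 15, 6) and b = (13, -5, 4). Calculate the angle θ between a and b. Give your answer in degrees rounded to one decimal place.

a · b = 20·13 + 15·(-5) + 6·4 = 260 - 75 + 24 = 209
|a|² = 400 + 225 + 36 = 661,  |a| = √661 ≈ 25.709920
|b|² = 169 + 25 + 16 = 210,  |b| = √210 ≈ 14.491377
cos θ = 209 / (25.709920 · 14.491377) ≈ 0.56097
θ = arccos(0.56097) ≈ 55.9°

55.9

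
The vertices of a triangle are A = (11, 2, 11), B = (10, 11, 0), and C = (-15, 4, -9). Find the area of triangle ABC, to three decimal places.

193.355

AB = (-1, 9, -11),  AC = (-26, 2, -20)
i: 9·(-20) - (-11)·2 = -180 - (-22) = -158
j: (-11)·(-26) - (-1)·(-20) = 286 - 20 = 266
k: (-1)·2 - 9·(-26) = -2 - (-234) = 232
AB × AC = (-158, 266, 232)
|AB × AC| = √149544 ≈ 386.7092
area = ½ · 386.7092 ≈ 193.355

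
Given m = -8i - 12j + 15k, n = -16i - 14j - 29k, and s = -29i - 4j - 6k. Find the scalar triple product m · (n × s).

n × s:
i: (-14)·(-6) - (-29)·(-4) = 84 - 116 = -32
j: (-29)·(-29) - (-16)·(-6) = 841 - 96 = 745
k: (-16)·(-4) - (-14)·(-29) = 64 - 406 = -342
n × s = (-32, 745, -342)
m · (n × s) = (-8)·(-32) + (-12)·745 + 15·(-342) = 256 - 8940 - 5130 = -13814

-13814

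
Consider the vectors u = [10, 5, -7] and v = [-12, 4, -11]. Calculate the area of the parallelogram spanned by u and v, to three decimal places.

i: 5·(-11) - (-7)·4 = -55 - (-28) = -27
j: (-7)·(-12) - 10·(-11) = 84 - (-110) = 194
k: 10·4 - 5·(-12) = 40 - (-60) = 100
u × v = (-27, 194, 100)
|u × v| = √((-27)² + 194² + 100²) = √48365 ≈ 219.9204

219.920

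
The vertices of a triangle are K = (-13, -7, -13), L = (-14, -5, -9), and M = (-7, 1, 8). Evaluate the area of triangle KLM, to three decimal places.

KL = (-1, 2, 4),  KM = (6, 8, 21)
i: 2·21 - 4·8 = 42 - 32 = 10
j: 4·6 - (-1)·21 = 24 - (-21) = 45
k: (-1)·8 - 2·6 = -8 - 12 = -20
KL × KM = (10, 45, -20)
|KL × KM| = √2525 ≈ 50.2494
area = ½ · 50.2494 ≈ 25.125

25.125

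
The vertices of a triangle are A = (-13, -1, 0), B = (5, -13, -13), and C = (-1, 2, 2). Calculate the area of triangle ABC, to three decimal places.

138.106

AB = (18, -12, -13),  AC = (12, 3, 2)
i: (-12)·2 - (-13)·3 = -24 - (-39) = 15
j: (-13)·12 - 18·2 = -156 - 36 = -192
k: 18·3 - (-12)·12 = 54 - (-144) = 198
AB × AC = (15, -192, 198)
|AB × AC| = √76293 ≈ 276.2119
area = ½ · 276.2119 ≈ 138.106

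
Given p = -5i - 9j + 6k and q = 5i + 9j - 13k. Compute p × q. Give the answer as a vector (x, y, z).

(63, -35, 0)

i: (-9)·(-13) - 6·9 = 117 - 54 = 63
j: 6·5 - (-5)·(-13) = 30 - 65 = -35
k: (-5)·9 - (-9)·5 = -45 - (-45) = 0
p × q = (63, -35, 0)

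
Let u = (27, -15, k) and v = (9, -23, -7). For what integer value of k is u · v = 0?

u · v = 27·9 + (-15)·(-23) + k·(-7) = 588 - 7k
Set equal to 0: -7k = -588, so k = 84.

84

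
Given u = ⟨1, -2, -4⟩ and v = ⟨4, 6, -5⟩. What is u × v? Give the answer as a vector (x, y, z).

i: (-2)·(-5) - (-4)·6 = 10 - (-24) = 34
j: (-4)·4 - 1·(-5) = -16 - (-5) = -11
k: 1·6 - (-2)·4 = 6 - (-8) = 14
u × v = (34, -11, 14)

(34, -11, 14)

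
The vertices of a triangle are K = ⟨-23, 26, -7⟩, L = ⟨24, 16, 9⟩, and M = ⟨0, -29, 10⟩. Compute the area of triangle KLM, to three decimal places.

KL = (47, -10, 16),  KM = (23, -55, 17)
i: (-10)·17 - 16·(-55) = -170 - (-880) = 710
j: 16·23 - 47·17 = 368 - 799 = -431
k: 47·(-55) - (-10)·23 = -2585 - (-230) = -2355
KL × KM = (710, -431, -2355)
|KL × KM| = √6235886 ≈ 2497.1756
area = ½ · 2497.1756 ≈ 1248.588

1248.588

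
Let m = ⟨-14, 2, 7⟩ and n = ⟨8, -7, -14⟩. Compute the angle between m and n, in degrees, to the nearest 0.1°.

m · n = (-14)·8 + 2·(-7) + 7·(-14) = -112 - 14 - 98 = -224
|m|² = 196 + 4 + 49 = 249,  |m| = √249 ≈ 15.779734
|n|² = 64 + 49 + 196 = 309,  |n| = √309 ≈ 17.578396
cos θ = -224 / (15.779734 · 17.578396) ≈ -0.80755
θ = arccos(-0.80755) ≈ 143.9°

143.9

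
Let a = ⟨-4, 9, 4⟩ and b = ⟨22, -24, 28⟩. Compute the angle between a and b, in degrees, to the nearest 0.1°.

114.9

a · b = (-4)·22 + 9·(-24) + 4·28 = -88 - 216 + 112 = -192
|a|² = 16 + 81 + 16 = 113,  |a| = √113 ≈ 10.630146
|b|² = 484 + 576 + 784 = 1844,  |b| = √1844 ≈ 42.941821
cos θ = -192 / (10.630146 · 42.941821) ≈ -0.42061
θ = arccos(-0.42061) ≈ 114.9°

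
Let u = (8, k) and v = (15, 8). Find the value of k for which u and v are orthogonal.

u · v = 8·15 + k·8 = 120 + 8k
Set equal to 0: 8k = -120, so k = -15.

-15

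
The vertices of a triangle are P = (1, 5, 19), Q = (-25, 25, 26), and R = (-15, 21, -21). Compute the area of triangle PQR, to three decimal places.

PQ = (-26, 20, 7),  PR = (-16, 16, -40)
i: 20·(-40) - 7·16 = -800 - 112 = -912
j: 7·(-16) - (-26)·(-40) = -112 - 1040 = -1152
k: (-26)·16 - 20·(-16) = -416 - (-320) = -96
PQ × PR = (-912, -1152, -96)
|PQ × PR| = √2168064 ≈ 1472.4347
area = ½ · 1472.4347 ≈ 736.217

736.217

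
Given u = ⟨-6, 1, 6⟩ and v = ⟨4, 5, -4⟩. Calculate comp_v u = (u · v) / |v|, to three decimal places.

u · v = (-6)·4 + 1·5 + 6·(-4) = -24 + 5 - 24 = -43
|v| = √(16 + 25 + 16) = √57 ≈ 7.5498
comp_v u = -43 / √57 ≈ -5.695

-5.695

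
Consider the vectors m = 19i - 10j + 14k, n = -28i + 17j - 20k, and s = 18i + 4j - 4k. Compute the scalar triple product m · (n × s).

-904

n × s:
i: 17·(-4) - (-20)·4 = -68 - (-80) = 12
j: (-20)·18 - (-28)·(-4) = -360 - 112 = -472
k: (-28)·4 - 17·18 = -112 - 306 = -418
n × s = (12, -472, -418)
m · (n × s) = 19·12 + (-10)·(-472) + 14·(-418) = 228 + 4720 - 5852 = -904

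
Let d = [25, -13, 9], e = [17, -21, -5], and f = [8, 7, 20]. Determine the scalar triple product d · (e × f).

-2102

e × f:
i: (-21)·20 - (-5)·7 = -420 - (-35) = -385
j: (-5)·8 - 17·20 = -40 - 340 = -380
k: 17·7 - (-21)·8 = 119 - (-168) = 287
e × f = (-385, -380, 287)
d · (e × f) = 25·(-385) + (-13)·(-380) + 9·287 = -9625 + 4940 + 2583 = -2102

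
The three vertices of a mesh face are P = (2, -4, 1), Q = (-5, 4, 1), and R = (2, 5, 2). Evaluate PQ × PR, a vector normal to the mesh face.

PQ = (-7, 8, 0)
PR = (0, 9, 1)
i: 8·1 - 0·9 = 8 - 0 = 8
j: 0·0 - (-7)·1 = 0 - (-7) = 7
k: (-7)·9 - 8·0 = -63 - 0 = -63
PQ × PR = (8, 7, -63)

(8, 7, -63)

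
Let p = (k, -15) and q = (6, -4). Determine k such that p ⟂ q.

-10

p · q = k·6 + (-15)·(-4) = 60 + 6k
Set equal to 0: 6k = -60, so k = -10.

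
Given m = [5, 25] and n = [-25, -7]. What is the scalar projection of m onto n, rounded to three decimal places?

-11.556

m · n = 5·(-25) + 25·(-7) = -125 - 175 = -300
|n| = √(625 + 49) = √674 ≈ 25.9615
comp_n m = -300 / √674 ≈ -11.556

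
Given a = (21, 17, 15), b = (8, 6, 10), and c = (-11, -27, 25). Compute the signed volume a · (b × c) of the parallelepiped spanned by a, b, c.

b × c:
i: 6·25 - 10·(-27) = 150 - (-270) = 420
j: 10·(-11) - 8·25 = -110 - 200 = -310
k: 8·(-27) - 6·(-11) = -216 - (-66) = -150
b × c = (420, -310, -150)
a · (b × c) = 21·420 + 17·(-310) + 15·(-150) = 8820 - 5270 - 2250 = 1300

1300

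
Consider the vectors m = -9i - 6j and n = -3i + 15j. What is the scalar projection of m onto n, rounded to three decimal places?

-4.118

m · n = (-9)·(-3) + (-6)·15 = 27 - 90 = -63
|n| = √(9 + 225) = √234 ≈ 15.2971
comp_n m = -63 / √234 ≈ -4.118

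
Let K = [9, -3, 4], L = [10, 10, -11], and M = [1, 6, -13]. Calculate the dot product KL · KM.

KL = L − K = (1, 13, -15)
KM = M − K = (-8, 9, -17)
KL · KM = 1·(-8) + 13·9 + (-15)·(-17) = -8 + 117 + 255 = 364

364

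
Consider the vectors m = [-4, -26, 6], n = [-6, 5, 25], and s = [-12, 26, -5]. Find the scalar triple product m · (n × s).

n × s:
i: 5·(-5) - 25·26 = -25 - 650 = -675
j: 25·(-12) - (-6)·(-5) = -300 - 30 = -330
k: (-6)·26 - 5·(-12) = -156 - (-60) = -96
n × s = (-675, -330, -96)
m · (n × s) = (-4)·(-675) + (-26)·(-330) + 6·(-96) = 2700 + 8580 - 576 = 10704

10704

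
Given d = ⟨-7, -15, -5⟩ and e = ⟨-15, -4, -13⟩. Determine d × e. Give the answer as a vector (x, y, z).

i: (-15)·(-13) - (-5)·(-4) = 195 - 20 = 175
j: (-5)·(-15) - (-7)·(-13) = 75 - 91 = -16
k: (-7)·(-4) - (-15)·(-15) = 28 - 225 = -197
d × e = (175, -16, -197)

(175, -16, -197)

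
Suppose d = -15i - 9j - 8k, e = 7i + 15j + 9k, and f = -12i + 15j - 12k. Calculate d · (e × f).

e × f:
i: 15·(-12) - 9·15 = -180 - 135 = -315
j: 9·(-12) - 7·(-12) = -108 - (-84) = -24
k: 7·15 - 15·(-12) = 105 - (-180) = 285
e × f = (-315, -24, 285)
d · (e × f) = (-15)·(-315) + (-9)·(-24) + (-8)·285 = 4725 + 216 - 2280 = 2661

2661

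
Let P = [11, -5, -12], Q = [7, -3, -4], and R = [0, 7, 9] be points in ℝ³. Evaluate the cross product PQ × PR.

PQ = (-4, 2, 8)
PR = (-11, 12, 21)
i: 2·21 - 8·12 = 42 - 96 = -54
j: 8·(-11) - (-4)·21 = -88 - (-84) = -4
k: (-4)·12 - 2·(-11) = -48 - (-22) = -26
PQ × PR = (-54, -4, -26)

(-54, -4, -26)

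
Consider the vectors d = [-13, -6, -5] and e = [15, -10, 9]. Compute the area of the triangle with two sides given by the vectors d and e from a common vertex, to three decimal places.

i: (-6)·9 - (-5)·(-10) = -54 - 50 = -104
j: (-5)·15 - (-13)·9 = -75 - (-117) = 42
k: (-13)·(-10) - (-6)·15 = 130 - (-90) = 220
d × e = (-104, 42, 220)
|d × e| = √((-104)² + 42² + 220²) = √60980 ≈ 246.9413
area = ½ · 246.9413 ≈ 123.471

123.471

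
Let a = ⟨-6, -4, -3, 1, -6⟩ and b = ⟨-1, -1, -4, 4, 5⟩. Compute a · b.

-4

a · b = (-6)·(-1) + (-4)·(-1) + (-3)·(-4) + 1·4 + (-6)·5 = 6 + 4 + 12 + 4 - 30 = -4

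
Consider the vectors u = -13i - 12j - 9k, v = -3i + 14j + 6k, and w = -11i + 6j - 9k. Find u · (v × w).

v × w:
i: 14·(-9) - 6·6 = -126 - 36 = -162
j: 6·(-11) - (-3)·(-9) = -66 - 27 = -93
k: (-3)·6 - 14·(-11) = -18 - (-154) = 136
v × w = (-162, -93, 136)
u · (v × w) = (-13)·(-162) + (-12)·(-93) + (-9)·136 = 2106 + 1116 - 1224 = 1998

1998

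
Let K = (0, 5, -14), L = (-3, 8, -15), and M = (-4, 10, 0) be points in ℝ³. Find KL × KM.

KL = (-3, 3, -1)
KM = (-4, 5, 14)
i: 3·14 - (-1)·5 = 42 - (-5) = 47
j: (-1)·(-4) - (-3)·14 = 4 - (-42) = 46
k: (-3)·5 - 3·(-4) = -15 - (-12) = -3
KL × KM = (47, 46, -3)

(47, 46, -3)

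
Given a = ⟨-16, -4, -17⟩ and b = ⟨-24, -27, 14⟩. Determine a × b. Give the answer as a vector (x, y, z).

i: (-4)·14 - (-17)·(-27) = -56 - 459 = -515
j: (-17)·(-24) - (-16)·14 = 408 - (-224) = 632
k: (-16)·(-27) - (-4)·(-24) = 432 - 96 = 336
a × b = (-515, 632, 336)

(-515, 632, 336)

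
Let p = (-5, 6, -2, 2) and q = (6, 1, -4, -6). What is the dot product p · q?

-28

p · q = (-5)·6 + 6·1 + (-2)·(-4) + 2·(-6) = -30 + 6 + 8 - 12 = -28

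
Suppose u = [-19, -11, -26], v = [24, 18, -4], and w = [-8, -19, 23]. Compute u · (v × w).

v × w:
i: 18·23 - (-4)·(-19) = 414 - 76 = 338
j: (-4)·(-8) - 24·23 = 32 - 552 = -520
k: 24·(-19) - 18·(-8) = -456 - (-144) = -312
v × w = (338, -520, -312)
u · (v × w) = (-19)·338 + (-11)·(-520) + (-26)·(-312) = -6422 + 5720 + 8112 = 7410

7410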